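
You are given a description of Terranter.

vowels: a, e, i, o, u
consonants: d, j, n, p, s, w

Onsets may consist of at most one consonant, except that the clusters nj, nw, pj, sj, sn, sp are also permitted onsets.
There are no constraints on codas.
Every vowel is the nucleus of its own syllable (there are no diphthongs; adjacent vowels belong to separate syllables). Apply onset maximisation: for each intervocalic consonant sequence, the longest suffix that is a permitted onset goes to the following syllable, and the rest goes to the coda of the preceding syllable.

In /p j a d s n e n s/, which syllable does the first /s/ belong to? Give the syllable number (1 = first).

The vowels are a, e — 2 nuclei, so 2 syllables.
Between /a/ (V1) and /e/ (V2): /dsn/ — longest licit onset from the right is /sn/, leaving /d/ as coda.
Syllabification: pjad.snens.
The first /s/ is in the onset of syllable 2 (/snens/).

2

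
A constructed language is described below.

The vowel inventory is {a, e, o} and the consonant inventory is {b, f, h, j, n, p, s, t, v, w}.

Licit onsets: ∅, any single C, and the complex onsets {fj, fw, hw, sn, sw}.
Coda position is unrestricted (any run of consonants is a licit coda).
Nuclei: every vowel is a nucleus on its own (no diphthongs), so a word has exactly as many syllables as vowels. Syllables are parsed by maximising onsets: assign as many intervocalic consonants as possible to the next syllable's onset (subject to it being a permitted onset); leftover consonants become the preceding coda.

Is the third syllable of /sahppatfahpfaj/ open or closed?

closed

The vowels are a, a, a, a — 4 nuclei, so 4 syllables.
σ1/σ2 boundary: /hpp/; trying suffixes from longest down, /p/ is the first permitted one, so coda /hp/ | onset /p/.
σ2/σ3 boundary: cluster /tf/ — the longest permitted-onset suffix is /f/; onset = /f/, preceding coda = /t/.
σ3/σ4 boundary: /hpf/ splits as /hp/ + /f/ (/f/ is the longest suffix that is a licit onset).
Result: sahp.pat.fahp.faj.
Syllable 3 is /fahp/ with coda /hp/, so it is closed.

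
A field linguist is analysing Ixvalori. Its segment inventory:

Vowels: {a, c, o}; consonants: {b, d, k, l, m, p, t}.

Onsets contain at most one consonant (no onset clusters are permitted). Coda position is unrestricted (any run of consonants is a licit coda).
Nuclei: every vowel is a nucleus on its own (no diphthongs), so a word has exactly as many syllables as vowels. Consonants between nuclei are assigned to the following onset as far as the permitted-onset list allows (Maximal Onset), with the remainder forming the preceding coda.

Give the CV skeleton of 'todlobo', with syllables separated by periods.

Nuclei (vowels): o, o, o → 3 syllables.
Between /o/ (V1) and /o/ (V2): /dl/; trying suffixes from longest down, /l/ is the first permitted one, so coda /d/ | onset /l/.
Between /o/ (V2) and /o/ (V3): /b/ → onset of the next syllable (single consonants are always licit onsets).
Putting it together: tod.lo.bo.
Mapping each syllable to C/V: /tod/ → CVC, /lo/ → CV, /bo/ → CV.

CVC.CV.CV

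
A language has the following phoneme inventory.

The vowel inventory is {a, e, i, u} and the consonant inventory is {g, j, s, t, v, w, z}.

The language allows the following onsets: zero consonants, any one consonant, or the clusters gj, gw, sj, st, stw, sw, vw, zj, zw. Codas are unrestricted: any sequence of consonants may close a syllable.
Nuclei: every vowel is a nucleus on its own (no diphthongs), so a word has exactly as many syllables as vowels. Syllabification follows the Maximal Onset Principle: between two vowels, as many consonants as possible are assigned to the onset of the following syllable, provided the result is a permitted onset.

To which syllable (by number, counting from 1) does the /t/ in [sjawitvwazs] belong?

2

Vowels present: a, i, a; each is a nucleus, giving 3 syllables.
Between /a/ (V1) and /i/ (V2): /w/ → onset of the next syllable (single consonants are always licit onsets).
Between /i/ (V2) and /a/ (V3): /tvw/ splits as /t/ + /vw/ (/vw/ is the longest suffix that is a licit onset).
Putting it together: sja.wit.vwazs.
The /t/ is in the coda of syllable 2 (/wit/).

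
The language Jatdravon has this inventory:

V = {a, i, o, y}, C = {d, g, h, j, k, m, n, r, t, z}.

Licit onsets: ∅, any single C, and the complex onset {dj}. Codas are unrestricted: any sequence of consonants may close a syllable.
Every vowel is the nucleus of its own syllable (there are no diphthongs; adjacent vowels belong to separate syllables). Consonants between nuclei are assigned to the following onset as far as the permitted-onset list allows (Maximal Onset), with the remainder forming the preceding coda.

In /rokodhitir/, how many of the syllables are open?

2

Vowels present: o, o, i, i; each is a nucleus, giving 4 syllables.
/o…o/ gap (V1→V2): /k/ → onset of the next syllable (single consonants are always licit onsets).
/o…i/ gap (V2→V3): /dh/; trying suffixes from longest down, /h/ is the first permitted one, so coda /d/ | onset /h/.
/i…i/ gap (V3→V4): /t/ is a single consonant, so it becomes the next onset.
Result: ro.kod.hi.tir.
Classifying each syllable: /ro/ (open), /kod/ (closed), /hi/ (open), /tir/ (closed).
Open syllables: 2.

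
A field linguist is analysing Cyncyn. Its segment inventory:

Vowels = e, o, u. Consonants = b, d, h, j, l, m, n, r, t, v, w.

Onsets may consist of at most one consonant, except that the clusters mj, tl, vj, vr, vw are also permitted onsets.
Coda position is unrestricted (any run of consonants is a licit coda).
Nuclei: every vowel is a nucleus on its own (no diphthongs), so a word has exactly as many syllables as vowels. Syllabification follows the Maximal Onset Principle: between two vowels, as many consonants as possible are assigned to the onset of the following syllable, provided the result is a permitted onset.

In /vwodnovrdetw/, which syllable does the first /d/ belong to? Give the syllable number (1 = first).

The vowels are o, o, e — 3 nuclei, so 3 syllables.
σ1/σ2 boundary: /dn/ — longest licit onset from the right is /n/, leaving /d/ as coda.
σ2/σ3 boundary: /vrd/; trying suffixes from longest down, /d/ is the first permitted one, so coda /vr/ | onset /d/.
Putting it together: vwod.novr.detw.
The first /d/ is in the coda of syllable 1 (/vwod/).

1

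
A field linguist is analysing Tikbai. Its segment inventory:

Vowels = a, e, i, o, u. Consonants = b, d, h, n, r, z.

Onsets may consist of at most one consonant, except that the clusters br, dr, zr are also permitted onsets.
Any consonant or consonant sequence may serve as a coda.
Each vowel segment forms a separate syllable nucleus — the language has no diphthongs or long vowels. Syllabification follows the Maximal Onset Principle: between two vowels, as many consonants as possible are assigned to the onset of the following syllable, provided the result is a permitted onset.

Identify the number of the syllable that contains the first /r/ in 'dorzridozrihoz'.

1

The vowels are o, i, o, i, o — 5 nuclei, so 5 syllables.
Between /o/ (V1) and /i/ (V2): cluster /rzr/ — the longest permitted-onset suffix is /zr/; onset = /zr/, preceding coda = /r/.
Between /i/ (V2) and /o/ (V3): /d/ is a single consonant, so it becomes the next onset.
Between /o/ (V3) and /i/ (V4): cluster /zr/ — /zr/ is itself a permitted onset, so the whole cluster goes right; preceding coda = ∅.
Between /i/ (V4) and /o/ (V5): /h/ → onset of the next syllable (single consonants are always licit onsets).
Putting it together: dor.zri.do.zri.hoz.
The first /r/ is in the coda of syllable 1 (/dor/).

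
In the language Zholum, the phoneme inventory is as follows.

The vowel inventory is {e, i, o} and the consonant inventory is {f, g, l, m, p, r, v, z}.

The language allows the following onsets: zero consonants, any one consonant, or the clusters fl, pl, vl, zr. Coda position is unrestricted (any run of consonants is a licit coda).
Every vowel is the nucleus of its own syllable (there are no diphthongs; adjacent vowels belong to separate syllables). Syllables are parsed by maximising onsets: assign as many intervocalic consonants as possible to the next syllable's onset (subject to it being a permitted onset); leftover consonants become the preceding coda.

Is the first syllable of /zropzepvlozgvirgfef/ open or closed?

closed

The vowels are o, e, o, i, e — 5 nuclei, so 5 syllables.
Between /o/ (V1) and /e/ (V2): /pz/; trying suffixes from longest down, /z/ is the first permitted one, so coda /p/ | onset /z/.
Between /e/ (V2) and /o/ (V3): cluster /pvl/ — the longest permitted-onset suffix is /vl/; onset = /vl/, preceding coda = /p/.
Between /o/ (V3) and /i/ (V4): /zgv/; trying suffixes from longest down, /v/ is the first permitted one, so coda /zg/ | onset /v/.
Between /i/ (V4) and /e/ (V5): /rgf/ — longest licit onset from the right is /f/, leaving /rg/ as coda.
Syllabification: zrop.zep.vlozg.virg.fef.
Syllable 1 is /zrop/ with coda /p/, so it is closed.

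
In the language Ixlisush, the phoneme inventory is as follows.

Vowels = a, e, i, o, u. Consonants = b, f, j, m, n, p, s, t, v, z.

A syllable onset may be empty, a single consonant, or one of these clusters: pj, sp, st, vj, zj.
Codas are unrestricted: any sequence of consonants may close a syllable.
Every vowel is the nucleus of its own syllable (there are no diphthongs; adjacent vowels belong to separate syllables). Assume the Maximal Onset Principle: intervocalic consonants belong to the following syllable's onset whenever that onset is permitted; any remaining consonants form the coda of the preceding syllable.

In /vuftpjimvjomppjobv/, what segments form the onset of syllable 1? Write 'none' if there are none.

Nuclei (vowels): u, i, o, o → 4 syllables.
V1 /u/ – V2 /i/: /ftpj/; trying suffixes from longest down, /pj/ is the first permitted one, so coda /ft/ | onset /pj/.
V2 /i/ – V3 /o/: /mvj/; trying suffixes from longest down, /vj/ is the first permitted one, so coda /m/ | onset /vj/.
V3 /o/ – V4 /o/: /mppj/ — longest licit onset from the right is /pj/, leaving /mp/ as coda.
Putting it together: vuft.pjim.vjomp.pjobv.
Syllable 1 is /vuft/: onset /v/, nucleus /u/, coda /ft/.

v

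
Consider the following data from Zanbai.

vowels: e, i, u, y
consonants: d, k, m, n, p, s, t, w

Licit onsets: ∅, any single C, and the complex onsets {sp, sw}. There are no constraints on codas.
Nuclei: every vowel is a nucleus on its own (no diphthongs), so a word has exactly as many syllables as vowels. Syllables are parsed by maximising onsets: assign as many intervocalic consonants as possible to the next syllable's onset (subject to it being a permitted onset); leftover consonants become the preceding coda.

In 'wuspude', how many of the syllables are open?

3

The vowels are u, u, e — 3 nuclei, so 3 syllables.
V1 /u/ – V2 /u/: /sp/ is a licit onset in full, so it all attaches to the next syllable.
V2 /u/ – V3 /e/: just /d/ — single C goes to the following onset.
Result: wu.spu.de.
Classifying each syllable: /wu/ (open), /spu/ (open), /de/ (open).
Open syllables: 3.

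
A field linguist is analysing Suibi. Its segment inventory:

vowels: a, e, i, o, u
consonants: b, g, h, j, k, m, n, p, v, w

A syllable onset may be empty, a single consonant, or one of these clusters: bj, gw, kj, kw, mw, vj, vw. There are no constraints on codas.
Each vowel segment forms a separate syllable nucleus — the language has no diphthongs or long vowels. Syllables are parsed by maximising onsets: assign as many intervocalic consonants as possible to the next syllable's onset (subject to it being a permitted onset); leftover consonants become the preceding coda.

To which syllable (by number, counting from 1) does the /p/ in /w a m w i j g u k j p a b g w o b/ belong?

The vowels are a, i, u, a, o — 5 nuclei, so 5 syllables.
V1 /a/ – V2 /i/: /mw/ is a licit onset in full, so it all attaches to the next syllable.
V2 /i/ – V3 /u/: /jg/ splits as /j/ + /g/ (/g/ is the longest suffix that is a licit onset).
V3 /u/ – V4 /a/: /kjp/ splits as /kj/ + /p/ (/p/ is the longest suffix that is a licit onset).
V4 /a/ – V5 /o/: /bgw/; trying suffixes from longest down, /gw/ is the first permitted one, so coda /b/ | onset /gw/.
Syllabification: wa.mwij.gukj.pab.gwob.
The /p/ is in the onset of syllable 4 (/pab/).

4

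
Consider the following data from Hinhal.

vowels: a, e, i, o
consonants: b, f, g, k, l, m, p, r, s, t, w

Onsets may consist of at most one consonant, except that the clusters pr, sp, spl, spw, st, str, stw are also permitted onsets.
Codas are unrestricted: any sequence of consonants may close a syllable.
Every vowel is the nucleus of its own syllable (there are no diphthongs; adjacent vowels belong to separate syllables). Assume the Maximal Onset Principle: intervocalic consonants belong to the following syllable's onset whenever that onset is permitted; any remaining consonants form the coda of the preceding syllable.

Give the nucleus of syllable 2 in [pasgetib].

Nuclei (vowels): a, e, i → 3 syllables.
The second nucleus (vowel 2 from the left) is /e/.

e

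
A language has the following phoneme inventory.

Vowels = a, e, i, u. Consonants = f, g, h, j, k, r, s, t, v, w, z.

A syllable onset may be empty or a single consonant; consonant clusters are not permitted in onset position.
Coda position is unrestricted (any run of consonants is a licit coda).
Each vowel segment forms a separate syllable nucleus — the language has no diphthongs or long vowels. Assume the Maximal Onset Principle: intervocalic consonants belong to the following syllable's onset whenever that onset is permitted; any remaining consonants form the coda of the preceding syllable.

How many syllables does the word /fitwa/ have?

Nuclei (vowels): i, a → 2 syllables.

2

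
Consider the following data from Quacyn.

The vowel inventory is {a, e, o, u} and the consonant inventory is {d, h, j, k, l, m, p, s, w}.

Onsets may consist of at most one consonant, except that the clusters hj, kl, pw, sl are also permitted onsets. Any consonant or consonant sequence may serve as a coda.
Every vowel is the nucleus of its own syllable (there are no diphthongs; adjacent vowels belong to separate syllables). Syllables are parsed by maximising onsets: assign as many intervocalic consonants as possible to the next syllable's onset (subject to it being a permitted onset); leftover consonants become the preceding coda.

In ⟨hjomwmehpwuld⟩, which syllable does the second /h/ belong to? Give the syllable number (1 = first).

The vowels are o, e, u — 3 nuclei, so 3 syllables.
Between /o/ (V1) and /e/ (V2): cluster /mwm/ — the longest permitted-onset suffix is /m/; onset = /m/, preceding coda = /mw/.
Between /e/ (V2) and /u/ (V3): /hpw/ — longest licit onset from the right is /pw/, leaving /h/ as coda.
Syllabification: hjomw.meh.pwuld.
The second /h/ is in the coda of syllable 2 (/meh/).

2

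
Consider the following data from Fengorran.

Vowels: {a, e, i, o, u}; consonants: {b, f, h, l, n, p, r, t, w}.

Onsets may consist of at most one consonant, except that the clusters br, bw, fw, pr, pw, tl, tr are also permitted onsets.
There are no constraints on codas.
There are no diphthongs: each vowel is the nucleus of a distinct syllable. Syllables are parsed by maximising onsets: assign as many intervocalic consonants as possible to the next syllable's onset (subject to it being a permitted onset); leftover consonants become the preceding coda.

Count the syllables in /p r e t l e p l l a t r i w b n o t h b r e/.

Nuclei (vowels): e, e, a, i, o, e → 6 syllables.

6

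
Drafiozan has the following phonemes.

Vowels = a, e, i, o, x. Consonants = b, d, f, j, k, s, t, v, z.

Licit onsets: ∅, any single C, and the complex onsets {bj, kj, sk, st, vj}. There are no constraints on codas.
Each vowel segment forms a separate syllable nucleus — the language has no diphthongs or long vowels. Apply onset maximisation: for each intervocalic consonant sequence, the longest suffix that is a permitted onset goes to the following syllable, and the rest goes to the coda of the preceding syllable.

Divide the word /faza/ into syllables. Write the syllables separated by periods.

Nuclei (vowels): a, a → 2 syllables.
/a…a/ gap (V1→V2): /z/ → onset of the next syllable (single consonants are always licit onsets).

fa.za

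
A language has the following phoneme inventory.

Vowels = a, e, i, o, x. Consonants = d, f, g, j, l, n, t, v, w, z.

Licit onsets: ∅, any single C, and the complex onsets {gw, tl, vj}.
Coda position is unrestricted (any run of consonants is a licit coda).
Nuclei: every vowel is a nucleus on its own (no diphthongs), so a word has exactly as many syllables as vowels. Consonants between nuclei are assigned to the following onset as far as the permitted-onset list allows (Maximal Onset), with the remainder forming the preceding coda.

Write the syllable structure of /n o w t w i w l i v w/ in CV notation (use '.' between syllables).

CVCC.CVC.CVCC

The vowels are o, i, i — 3 nuclei, so 3 syllables.
V1 /o/ – V2 /i/: /wtw/ splits as /wt/ + /w/ (/w/ is the longest suffix that is a licit onset).
V2 /i/ – V3 /i/: cluster /wl/ — the longest permitted-onset suffix is /l/; onset = /l/, preceding coda = /w/.
Putting it together: nowt.wiw.livw.
Mapping each syllable to C/V: /nowt/ → CVCC, /wiw/ → CVC, /livw/ → CVCC.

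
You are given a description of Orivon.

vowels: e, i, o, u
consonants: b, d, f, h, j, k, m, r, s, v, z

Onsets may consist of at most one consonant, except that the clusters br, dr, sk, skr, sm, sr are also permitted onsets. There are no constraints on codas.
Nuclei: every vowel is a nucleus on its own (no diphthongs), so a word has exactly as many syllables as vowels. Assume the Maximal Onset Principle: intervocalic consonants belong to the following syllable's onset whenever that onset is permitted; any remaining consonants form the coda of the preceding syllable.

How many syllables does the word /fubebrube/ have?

Vowels present: u, e, u, e; each is a nucleus, giving 4 syllables.

4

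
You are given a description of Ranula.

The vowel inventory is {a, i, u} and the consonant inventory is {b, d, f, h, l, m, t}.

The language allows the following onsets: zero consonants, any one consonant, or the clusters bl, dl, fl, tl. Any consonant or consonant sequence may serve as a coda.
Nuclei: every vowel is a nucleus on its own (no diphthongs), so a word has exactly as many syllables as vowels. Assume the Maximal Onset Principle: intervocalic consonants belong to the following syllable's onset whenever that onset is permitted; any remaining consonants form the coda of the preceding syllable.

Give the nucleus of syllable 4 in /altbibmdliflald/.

a

Nuclei (vowels): a, i, i, a → 4 syllables.
The fourth nucleus (vowel 4 from the left) is /a/.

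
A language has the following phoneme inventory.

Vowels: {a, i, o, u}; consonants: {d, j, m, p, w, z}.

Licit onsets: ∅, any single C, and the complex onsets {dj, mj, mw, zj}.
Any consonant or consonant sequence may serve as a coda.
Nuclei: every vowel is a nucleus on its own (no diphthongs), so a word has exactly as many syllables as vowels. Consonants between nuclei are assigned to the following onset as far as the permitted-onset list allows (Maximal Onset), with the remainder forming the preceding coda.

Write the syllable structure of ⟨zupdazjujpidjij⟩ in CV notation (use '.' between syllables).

CVC.CV.CCVC.CV.CCVC

Nuclei (vowels): u, a, u, i, i → 5 syllables.
/u…a/ gap (V1→V2): /pd/ splits as /p/ + /d/ (/d/ is the longest suffix that is a licit onset).
/a…u/ gap (V2→V3): cluster /zj/ — /zj/ is itself a permitted onset, so the whole cluster goes right; preceding coda = ∅.
/u…i/ gap (V3→V4): /jp/ splits as /j/ + /p/ (/p/ is the longest suffix that is a licit onset).
/i…i/ gap (V4→V5): cluster /dj/ — /dj/ is itself a permitted onset, so the whole cluster goes right; preceding coda = ∅.
Syllabification: zup.da.zjuj.pi.djij.
Mapping each syllable to C/V: /zup/ → CVC, /da/ → CV, /zjuj/ → CCVC, /pi/ → CV, /djij/ → CCVC.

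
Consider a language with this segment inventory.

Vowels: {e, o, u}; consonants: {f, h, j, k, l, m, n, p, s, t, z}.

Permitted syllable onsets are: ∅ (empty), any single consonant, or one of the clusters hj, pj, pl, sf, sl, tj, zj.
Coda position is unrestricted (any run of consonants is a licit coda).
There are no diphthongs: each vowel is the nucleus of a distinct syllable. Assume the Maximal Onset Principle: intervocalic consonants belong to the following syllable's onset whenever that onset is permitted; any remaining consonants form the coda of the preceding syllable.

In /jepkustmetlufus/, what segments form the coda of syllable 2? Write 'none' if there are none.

st

The vowels are e, u, e, u, u — 5 nuclei, so 5 syllables.
V1 /e/ – V2 /u/: /pk/ splits as /p/ + /k/ (/k/ is the longest suffix that is a licit onset).
V2 /u/ – V3 /e/: /stm/ splits as /st/ + /m/ (/m/ is the longest suffix that is a licit onset).
V3 /e/ – V4 /u/: cluster /tl/ — the longest permitted-onset suffix is /l/; onset = /l/, preceding coda = /t/.
V4 /u/ – V5 /u/: /f/ is a single consonant, so it becomes the next onset.
So the parse is jep.kust.met.lu.fus.
Syllable 2 is /kust/: onset /k/, nucleus /u/, coda /st/.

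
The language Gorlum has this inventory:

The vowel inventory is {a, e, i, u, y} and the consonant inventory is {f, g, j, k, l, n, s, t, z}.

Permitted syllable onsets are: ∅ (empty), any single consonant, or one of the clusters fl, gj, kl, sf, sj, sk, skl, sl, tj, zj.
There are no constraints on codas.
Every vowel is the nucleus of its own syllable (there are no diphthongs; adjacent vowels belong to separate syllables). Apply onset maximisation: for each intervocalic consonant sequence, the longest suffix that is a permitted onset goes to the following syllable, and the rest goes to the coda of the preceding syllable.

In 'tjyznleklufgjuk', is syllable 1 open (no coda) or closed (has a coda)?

closed

Vowels present: y, e, u, u; each is a nucleus, giving 4 syllables.
V1 /y/ – V2 /e/: /znl/; trying suffixes from longest down, /l/ is the first permitted one, so coda /zn/ | onset /l/.
V2 /e/ – V3 /u/: /kl/ is a licit onset in full, so it all attaches to the next syllable.
V3 /u/ – V4 /u/: /fgj/ splits as /f/ + /gj/ (/gj/ is the longest suffix that is a licit onset).
Putting it together: tjyzn.le.kluf.gjuk.
Syllable 1 is /tjyzn/ with coda /zn/, so it is closed.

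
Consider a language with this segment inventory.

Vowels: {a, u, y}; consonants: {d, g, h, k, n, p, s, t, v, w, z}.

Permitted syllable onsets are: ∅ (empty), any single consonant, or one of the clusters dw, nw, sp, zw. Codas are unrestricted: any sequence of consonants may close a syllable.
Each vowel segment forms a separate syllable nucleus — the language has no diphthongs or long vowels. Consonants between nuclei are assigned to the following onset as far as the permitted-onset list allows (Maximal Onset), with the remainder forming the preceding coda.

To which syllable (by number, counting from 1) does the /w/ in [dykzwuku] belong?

2

Nuclei (vowels): y, u, u → 3 syllables.
σ1/σ2 boundary: /kzw/; trying suffixes from longest down, /zw/ is the first permitted one, so coda /k/ | onset /zw/.
σ2/σ3 boundary: /k/ → onset of the next syllable (single consonants are always licit onsets).
So the parse is dyk.zwu.ku.
The /w/ is in the onset of syllable 2 (/zwu/).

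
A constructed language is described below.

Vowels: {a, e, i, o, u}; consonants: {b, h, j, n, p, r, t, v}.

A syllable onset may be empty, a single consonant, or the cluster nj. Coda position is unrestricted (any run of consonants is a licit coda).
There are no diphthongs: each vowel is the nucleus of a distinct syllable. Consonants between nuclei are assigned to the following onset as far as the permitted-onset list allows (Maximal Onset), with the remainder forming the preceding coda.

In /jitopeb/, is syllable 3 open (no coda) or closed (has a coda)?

closed

Vowels present: i, o, e; each is a nucleus, giving 3 syllables.
Between /i/ (V1) and /o/ (V2): just /t/ — single C goes to the following onset.
Between /o/ (V2) and /e/ (V3): /p/ is a single consonant, so it becomes the next onset.
Putting it together: ji.to.peb.
Syllable 3 is /peb/ with coda /b/, so it is closed.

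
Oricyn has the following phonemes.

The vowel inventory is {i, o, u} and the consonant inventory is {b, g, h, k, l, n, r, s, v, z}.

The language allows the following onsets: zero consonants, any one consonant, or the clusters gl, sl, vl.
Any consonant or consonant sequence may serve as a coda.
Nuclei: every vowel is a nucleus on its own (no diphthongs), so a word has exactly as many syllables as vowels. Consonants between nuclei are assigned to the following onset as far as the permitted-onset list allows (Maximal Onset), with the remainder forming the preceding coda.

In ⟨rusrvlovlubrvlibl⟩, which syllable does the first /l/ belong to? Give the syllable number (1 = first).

The vowels are u, o, u, i — 4 nuclei, so 4 syllables.
σ1/σ2 boundary: /srvl/; trying suffixes from longest down, /vl/ is the first permitted one, so coda /sr/ | onset /vl/.
σ2/σ3 boundary: /vl/ — entire cluster is a permitted onset → onset /vl/, coda ∅.
σ3/σ4 boundary: cluster /brvl/ — the longest permitted-onset suffix is /vl/; onset = /vl/, preceding coda = /br/.
Putting it together: rusr.vlo.vlubr.vlibl.
The first /l/ is in the onset of syllable 2 (/vlo/).

2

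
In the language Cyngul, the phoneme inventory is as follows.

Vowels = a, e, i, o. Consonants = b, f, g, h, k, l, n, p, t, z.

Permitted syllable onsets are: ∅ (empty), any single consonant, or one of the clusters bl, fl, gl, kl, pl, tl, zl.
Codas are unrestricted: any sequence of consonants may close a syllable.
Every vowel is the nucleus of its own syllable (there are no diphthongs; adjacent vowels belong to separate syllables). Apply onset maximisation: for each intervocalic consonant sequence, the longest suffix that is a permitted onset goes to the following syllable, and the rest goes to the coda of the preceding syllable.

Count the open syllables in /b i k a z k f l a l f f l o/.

2

Nuclei (vowels): i, a, a, o → 4 syllables.
/i…a/ gap (V1→V2): /k/ is a single consonant, so it becomes the next onset.
/a…a/ gap (V2→V3): /zkfl/ splits as /zk/ + /fl/ (/fl/ is the longest suffix that is a licit onset).
/a…o/ gap (V3→V4): /lffl/ splits as /lf/ + /fl/ (/fl/ is the longest suffix that is a licit onset).
Result: bi.kazk.flalf.flo.
Classifying each syllable: /bi/ (open), /kazk/ (closed), /flalf/ (closed), /flo/ (open).
Open syllables: 2.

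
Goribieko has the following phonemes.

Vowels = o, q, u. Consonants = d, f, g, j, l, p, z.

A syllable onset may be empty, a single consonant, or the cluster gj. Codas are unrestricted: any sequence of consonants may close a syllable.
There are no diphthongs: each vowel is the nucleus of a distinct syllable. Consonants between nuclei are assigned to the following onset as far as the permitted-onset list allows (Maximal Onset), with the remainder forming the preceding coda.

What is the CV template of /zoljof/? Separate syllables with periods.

CVC.CVC

The vowels are o, o — 2 nuclei, so 2 syllables.
/o…o/ gap (V1→V2): /lj/ — longest licit onset from the right is /j/, leaving /l/ as coda.
Syllabification: zol.jof.
Mapping each syllable to C/V: /zol/ → CVC, /jof/ → CVC.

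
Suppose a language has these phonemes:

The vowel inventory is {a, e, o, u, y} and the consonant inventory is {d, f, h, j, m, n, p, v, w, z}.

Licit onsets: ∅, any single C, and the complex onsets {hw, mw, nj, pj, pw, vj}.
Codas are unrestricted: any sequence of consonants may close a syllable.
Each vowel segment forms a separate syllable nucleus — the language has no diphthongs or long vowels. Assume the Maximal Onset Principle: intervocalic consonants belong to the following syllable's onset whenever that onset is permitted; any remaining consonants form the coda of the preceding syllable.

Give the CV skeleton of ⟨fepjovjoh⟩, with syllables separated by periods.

Vowels present: e, o, o; each is a nucleus, giving 3 syllables.
V1 /e/ – V2 /o/: cluster /pj/ — /pj/ is itself a permitted onset, so the whole cluster goes right; preceding coda = ∅.
V2 /o/ – V3 /o/: /vj/ — entire cluster is a permitted onset → onset /vj/, coda ∅.
Putting it together: fe.pjo.vjoh.
Mapping each syllable to C/V: /fe/ → CV, /pjo/ → CCV, /vjoh/ → CCVC.

CV.CCV.CCVC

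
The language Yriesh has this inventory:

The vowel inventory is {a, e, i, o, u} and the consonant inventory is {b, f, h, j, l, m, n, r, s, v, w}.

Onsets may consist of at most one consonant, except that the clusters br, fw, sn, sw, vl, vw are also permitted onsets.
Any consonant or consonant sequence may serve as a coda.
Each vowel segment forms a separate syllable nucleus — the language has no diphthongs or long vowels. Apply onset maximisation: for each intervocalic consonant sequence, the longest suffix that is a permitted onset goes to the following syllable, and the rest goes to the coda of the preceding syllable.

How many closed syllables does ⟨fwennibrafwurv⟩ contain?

2

Vowels present: e, i, a, u; each is a nucleus, giving 4 syllables.
V1 /e/ – V2 /i/: /nn/ — longest licit onset from the right is /n/, leaving /n/ as coda.
V2 /i/ – V3 /a/: /br/ — entire cluster is a permitted onset → onset /br/, coda ∅.
V3 /a/ – V4 /u/: /fw/ is a licit onset in full, so it all attaches to the next syllable.
So the parse is fwen.ni.bra.fwurv.
Classifying each syllable: /fwen/ (closed), /ni/ (open), /bra/ (open), /fwurv/ (closed).
Closed syllables: 2.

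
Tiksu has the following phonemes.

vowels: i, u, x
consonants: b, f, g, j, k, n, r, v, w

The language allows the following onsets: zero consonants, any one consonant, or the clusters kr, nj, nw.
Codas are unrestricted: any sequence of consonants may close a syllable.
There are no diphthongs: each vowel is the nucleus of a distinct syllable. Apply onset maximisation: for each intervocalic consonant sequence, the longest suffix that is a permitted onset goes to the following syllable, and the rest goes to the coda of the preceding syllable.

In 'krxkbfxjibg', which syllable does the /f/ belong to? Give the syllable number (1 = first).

Vowels present: x, x, i; each is a nucleus, giving 3 syllables.
V1 /x/ – V2 /x/: /kbf/ splits as /kb/ + /f/ (/f/ is the longest suffix that is a licit onset).
V2 /x/ – V3 /i/: /j/ → onset of the next syllable (single consonants are always licit onsets).
Result: krxkb.fx.jibg.
The /f/ is in the onset of syllable 2 (/fx/).

2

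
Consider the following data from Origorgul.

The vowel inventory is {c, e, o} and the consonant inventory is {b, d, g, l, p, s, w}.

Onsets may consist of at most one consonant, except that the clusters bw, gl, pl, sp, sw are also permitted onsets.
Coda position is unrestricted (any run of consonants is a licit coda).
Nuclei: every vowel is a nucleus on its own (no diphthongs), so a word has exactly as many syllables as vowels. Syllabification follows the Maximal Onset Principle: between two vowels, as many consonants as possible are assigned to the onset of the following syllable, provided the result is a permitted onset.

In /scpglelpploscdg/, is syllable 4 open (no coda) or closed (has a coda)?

closed

Vowels present: c, e, o, c; each is a nucleus, giving 4 syllables.
V1 /c/ – V2 /e/: /pgl/; trying suffixes from longest down, /gl/ is the first permitted one, so coda /p/ | onset /gl/.
V2 /e/ – V3 /o/: /lppl/ splits as /lp/ + /pl/ (/pl/ is the longest suffix that is a licit onset).
V3 /o/ – V4 /c/: just /s/ — single C goes to the following onset.
Syllabification: scp.glelp.plo.scdg.
Syllable 4 is /scdg/ with coda /dg/, so it is closed.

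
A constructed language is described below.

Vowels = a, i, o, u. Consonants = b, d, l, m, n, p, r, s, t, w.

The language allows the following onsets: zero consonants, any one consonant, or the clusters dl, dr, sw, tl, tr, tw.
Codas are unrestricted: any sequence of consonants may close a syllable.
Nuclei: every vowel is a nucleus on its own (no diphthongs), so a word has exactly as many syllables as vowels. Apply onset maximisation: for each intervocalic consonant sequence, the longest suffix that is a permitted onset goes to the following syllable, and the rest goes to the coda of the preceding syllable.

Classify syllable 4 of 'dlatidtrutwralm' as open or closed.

Vowels present: a, i, u, a; each is a nucleus, giving 4 syllables.
Between /a/ (V1) and /i/ (V2): just /t/ — single C goes to the following onset.
Between /i/ (V2) and /u/ (V3): cluster /dtr/ — the longest permitted-onset suffix is /tr/; onset = /tr/, preceding coda = /d/.
Between /u/ (V3) and /a/ (V4): /twr/ splits as /tw/ + /r/ (/r/ is the longest suffix that is a licit onset).
Syllabification: dla.tid.trutw.ralm.
Syllable 4 is /ralm/ with coda /lm/, so it is closed.

closed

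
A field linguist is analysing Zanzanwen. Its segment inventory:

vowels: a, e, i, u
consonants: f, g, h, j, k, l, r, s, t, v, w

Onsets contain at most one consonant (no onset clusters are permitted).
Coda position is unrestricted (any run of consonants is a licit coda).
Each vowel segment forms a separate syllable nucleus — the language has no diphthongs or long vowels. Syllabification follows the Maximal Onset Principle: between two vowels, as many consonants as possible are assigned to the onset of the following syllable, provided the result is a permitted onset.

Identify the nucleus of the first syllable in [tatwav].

a

The vowels are a, a — 2 nuclei, so 2 syllables.
The first nucleus (vowel 1 from the left) is /a/.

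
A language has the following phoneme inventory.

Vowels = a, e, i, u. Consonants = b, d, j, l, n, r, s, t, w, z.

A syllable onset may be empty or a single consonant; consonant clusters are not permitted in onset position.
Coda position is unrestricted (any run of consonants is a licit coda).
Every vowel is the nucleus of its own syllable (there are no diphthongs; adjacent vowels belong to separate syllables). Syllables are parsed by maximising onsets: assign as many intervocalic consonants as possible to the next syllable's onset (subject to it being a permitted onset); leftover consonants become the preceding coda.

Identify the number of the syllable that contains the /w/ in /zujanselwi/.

Nuclei (vowels): u, a, e, i → 4 syllables.
/u…a/ gap (V1→V2): /j/ → onset of the next syllable (single consonants are always licit onsets).
/a…e/ gap (V2→V3): cluster /ns/ — the longest permitted-onset suffix is /s/; onset = /s/, preceding coda = /n/.
/e…i/ gap (V3→V4): cluster /lw/ — the longest permitted-onset suffix is /w/; onset = /w/, preceding coda = /l/.
Syllabification: zu.jan.sel.wi.
The /w/ is in the onset of syllable 4 (/wi/).

4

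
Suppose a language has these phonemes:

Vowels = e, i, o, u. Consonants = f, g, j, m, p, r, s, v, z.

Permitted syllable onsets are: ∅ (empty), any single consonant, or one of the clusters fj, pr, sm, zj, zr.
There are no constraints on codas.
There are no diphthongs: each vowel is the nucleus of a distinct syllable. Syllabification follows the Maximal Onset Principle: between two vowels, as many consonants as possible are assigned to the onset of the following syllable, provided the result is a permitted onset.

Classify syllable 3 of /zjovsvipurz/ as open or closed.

closed

Vowels present: o, i, u; each is a nucleus, giving 3 syllables.
/o…i/ gap (V1→V2): cluster /vsv/ — the longest permitted-onset suffix is /v/; onset = /v/, preceding coda = /vs/.
/i…u/ gap (V2→V3): /p/ → onset of the next syllable (single consonants are always licit onsets).
Putting it together: zjovs.vi.purz.
Syllable 3 is /purz/ with coda /rz/, so it is closed.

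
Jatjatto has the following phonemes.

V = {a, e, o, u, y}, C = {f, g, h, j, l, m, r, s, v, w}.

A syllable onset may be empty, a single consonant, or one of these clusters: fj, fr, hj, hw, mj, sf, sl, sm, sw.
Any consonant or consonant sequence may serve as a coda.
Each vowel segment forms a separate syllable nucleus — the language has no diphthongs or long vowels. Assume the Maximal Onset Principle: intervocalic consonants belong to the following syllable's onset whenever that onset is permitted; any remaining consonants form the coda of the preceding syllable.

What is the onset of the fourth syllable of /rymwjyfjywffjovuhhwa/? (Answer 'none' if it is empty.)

Nuclei (vowels): y, y, y, o, u, a → 6 syllables.
Between /y/ (V1) and /y/ (V2): cluster /mwj/ — the longest permitted-onset suffix is /j/; onset = /j/, preceding coda = /mw/.
Between /y/ (V2) and /y/ (V3): /fj/ is a licit onset in full, so it all attaches to the next syllable.
Between /y/ (V3) and /o/ (V4): /wffj/ — longest licit onset from the right is /fj/, leaving /wf/ as coda.
Between /o/ (V4) and /u/ (V5): just /v/ — single C goes to the following onset.
Between /u/ (V5) and /a/ (V6): /hhw/ — longest licit onset from the right is /hw/, leaving /h/ as coda.
Syllabification: rymw.jy.fjywf.fjo.vuh.hwa.
Syllable 4 is /fjo/: onset /fj/, nucleus /o/, coda ∅.

fj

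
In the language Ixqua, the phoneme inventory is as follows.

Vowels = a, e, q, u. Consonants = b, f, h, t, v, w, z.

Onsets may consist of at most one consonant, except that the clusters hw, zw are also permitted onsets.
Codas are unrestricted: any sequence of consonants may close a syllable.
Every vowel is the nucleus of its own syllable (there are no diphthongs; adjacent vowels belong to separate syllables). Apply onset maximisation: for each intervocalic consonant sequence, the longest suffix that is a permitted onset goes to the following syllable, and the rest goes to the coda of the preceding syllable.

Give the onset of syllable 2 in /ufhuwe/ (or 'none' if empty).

h

Vowels present: u, u, e; each is a nucleus, giving 3 syllables.
σ1/σ2 boundary: /fh/; trying suffixes from longest down, /h/ is the first permitted one, so coda /f/ | onset /h/.
σ2/σ3 boundary: just /w/ — single C goes to the following onset.
Result: uf.hu.we.
Syllable 2 is /hu/: onset /h/, nucleus /u/, coda ∅.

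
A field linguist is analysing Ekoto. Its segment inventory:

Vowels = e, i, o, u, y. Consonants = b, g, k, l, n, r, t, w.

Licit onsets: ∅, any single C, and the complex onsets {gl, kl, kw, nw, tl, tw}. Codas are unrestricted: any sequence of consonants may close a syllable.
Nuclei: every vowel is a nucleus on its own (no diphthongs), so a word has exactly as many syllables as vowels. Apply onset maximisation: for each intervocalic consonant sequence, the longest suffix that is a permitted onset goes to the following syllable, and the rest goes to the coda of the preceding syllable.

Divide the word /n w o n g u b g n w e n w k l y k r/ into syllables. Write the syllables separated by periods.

nwon.gubg.nwenw.klykr

Vowels present: o, u, e, y; each is a nucleus, giving 4 syllables.
σ1/σ2 boundary: cluster /ng/ — the longest permitted-onset suffix is /g/; onset = /g/, preceding coda = /n/.
σ2/σ3 boundary: cluster /bgnw/ — the longest permitted-onset suffix is /nw/; onset = /nw/, preceding coda = /bg/.
σ3/σ4 boundary: /nwkl/ splits as /nw/ + /kl/ (/kl/ is the longest suffix that is a licit onset).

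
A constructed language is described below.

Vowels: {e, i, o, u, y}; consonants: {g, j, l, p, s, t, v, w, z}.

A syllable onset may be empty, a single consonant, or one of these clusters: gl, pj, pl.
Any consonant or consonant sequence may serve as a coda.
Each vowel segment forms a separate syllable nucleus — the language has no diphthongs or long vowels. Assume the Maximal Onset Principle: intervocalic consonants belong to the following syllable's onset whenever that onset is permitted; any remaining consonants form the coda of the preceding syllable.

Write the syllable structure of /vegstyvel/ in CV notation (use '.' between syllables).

Vowels present: e, y, e; each is a nucleus, giving 3 syllables.
/e…y/ gap (V1→V2): /gst/ — longest licit onset from the right is /t/, leaving /gs/ as coda.
/y…e/ gap (V2→V3): /v/ → onset of the next syllable (single consonants are always licit onsets).
Putting it together: vegs.ty.vel.
Mapping each syllable to C/V: /vegs/ → CVCC, /ty/ → CV, /vel/ → CVC.

CVCC.CV.CVC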